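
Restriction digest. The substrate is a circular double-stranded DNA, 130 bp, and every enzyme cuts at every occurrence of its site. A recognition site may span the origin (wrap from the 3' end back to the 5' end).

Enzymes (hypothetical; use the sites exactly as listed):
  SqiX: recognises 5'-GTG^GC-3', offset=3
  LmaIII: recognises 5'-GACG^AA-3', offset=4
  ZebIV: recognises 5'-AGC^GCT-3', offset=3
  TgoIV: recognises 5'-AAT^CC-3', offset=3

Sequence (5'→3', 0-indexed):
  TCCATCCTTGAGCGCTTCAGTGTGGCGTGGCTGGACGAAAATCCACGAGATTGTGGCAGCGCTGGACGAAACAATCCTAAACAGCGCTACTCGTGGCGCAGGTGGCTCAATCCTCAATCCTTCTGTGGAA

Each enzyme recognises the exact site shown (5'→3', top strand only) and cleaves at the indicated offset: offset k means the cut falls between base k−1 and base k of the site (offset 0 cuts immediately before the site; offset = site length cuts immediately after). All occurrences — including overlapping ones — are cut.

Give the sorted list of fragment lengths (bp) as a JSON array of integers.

Scan for sites:
  SqiX GTGGC/3: at [21, 26, 52, 92, 101] ⇒ [24, 29, 55, 95, 104]
  LmaIII GACGAA/4: at [33, 64] ⇒ [37, 68]
  ZebIV AGCGCT/3: at [10, 57, 82] ⇒ [13, 60, 85]
  TgoIV AATCC/3: at [39, 72, 108, 115, 128] ⇒ [1, 42, 75, 111, 118]

All cut coordinates (distinct, sorted): [1, 13, 24, 29, 37, 42, 55, 60, 68, 75, 85, 95, 104, 111, 118]

Fragment lengths:
  1→13: 12 bp
  13→24: 11 bp
  24→29: 5 bp
  29→37: 8 bp
  37→42: 5 bp
  42→55: 13 bp
  55→60: 5 bp
  60→68: 8 bp
  68→75: 7 bp
  75→85: 10 bp
  85→95: 10 bp
  95→104: 9 bp
  104→111: 7 bp
  111→118: 7 bp
  118→1 (wrap): 130-118+1 = 13 bp

[5,5,5,7,7,7,8,8,9,10,10,11,12,13,13]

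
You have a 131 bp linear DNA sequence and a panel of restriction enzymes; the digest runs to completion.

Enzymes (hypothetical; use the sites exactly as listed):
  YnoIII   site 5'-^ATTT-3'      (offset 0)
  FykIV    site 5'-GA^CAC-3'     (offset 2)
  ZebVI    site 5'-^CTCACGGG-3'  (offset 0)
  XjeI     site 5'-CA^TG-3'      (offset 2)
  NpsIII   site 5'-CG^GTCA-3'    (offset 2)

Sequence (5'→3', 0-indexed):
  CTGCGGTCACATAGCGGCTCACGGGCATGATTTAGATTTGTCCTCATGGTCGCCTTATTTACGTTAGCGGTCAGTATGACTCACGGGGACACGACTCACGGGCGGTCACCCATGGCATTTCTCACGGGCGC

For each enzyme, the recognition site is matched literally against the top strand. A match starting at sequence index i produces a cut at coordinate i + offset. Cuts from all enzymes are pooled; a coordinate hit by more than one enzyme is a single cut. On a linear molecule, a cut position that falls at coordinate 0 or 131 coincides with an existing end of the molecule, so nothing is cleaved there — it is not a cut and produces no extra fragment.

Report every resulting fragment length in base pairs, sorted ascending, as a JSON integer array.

Per-enzyme occurrences:
  YnoIII (ATTT, off=0): starts [29, 35, 56, 116] → cuts [29, 35, 56, 116]
  FykIV (GACAC, off=2): starts [87] → cuts [89]
  ZebVI (CTCACGGG, off=0): starts [17, 79, 94, 120] → cuts [17, 79, 94, 120]
  XjeI (CATG, off=2): starts [25, 44, 110] → cuts [27, 46, 112]
  NpsIII (CGGTCA, off=2): starts [3, 67, 102] → cuts [5, 69, 104]

Pooled cuts: [5, 17, 27, 29, 35, 46, 56, 69, 79, 89, 94, 104, 112, 116, 120]

Fragment lengths:
  [0,5): 5 bp
  [5,17): 12 bp
  [17,27): 10 bp
  [27,29): 2 bp
  [29,35): 6 bp
  [35,46): 11 bp
  [46,56): 10 bp
  [56,69): 13 bp
  [69,79): 10 bp
  [79,89): 10 bp
  [89,94): 5 bp
  [94,104): 10 bp
  [104,112): 8 bp
  [112,116): 4 bp
  [116,120): 4 bp
  [120,131): 11 bp

[2,4,4,5,5,6,8,10,10,10,10,10,11,11,12,13]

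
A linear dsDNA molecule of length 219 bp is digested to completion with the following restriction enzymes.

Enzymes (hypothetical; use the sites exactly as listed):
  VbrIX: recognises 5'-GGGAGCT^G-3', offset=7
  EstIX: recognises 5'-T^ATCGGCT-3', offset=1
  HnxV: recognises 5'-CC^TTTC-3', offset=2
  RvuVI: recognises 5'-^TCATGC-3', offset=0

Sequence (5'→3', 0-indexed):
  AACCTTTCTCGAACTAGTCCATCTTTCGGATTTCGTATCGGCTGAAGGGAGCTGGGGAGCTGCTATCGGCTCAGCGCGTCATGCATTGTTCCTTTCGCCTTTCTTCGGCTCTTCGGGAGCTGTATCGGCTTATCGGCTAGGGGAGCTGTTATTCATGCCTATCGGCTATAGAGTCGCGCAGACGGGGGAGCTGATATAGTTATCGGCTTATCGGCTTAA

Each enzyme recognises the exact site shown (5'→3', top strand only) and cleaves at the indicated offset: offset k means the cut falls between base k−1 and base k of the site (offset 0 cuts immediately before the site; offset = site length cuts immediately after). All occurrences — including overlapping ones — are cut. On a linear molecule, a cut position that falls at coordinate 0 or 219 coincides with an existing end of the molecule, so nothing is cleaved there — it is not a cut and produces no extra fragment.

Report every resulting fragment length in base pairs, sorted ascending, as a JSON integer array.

[2,3,4,5,7,8,8,8,8,9,10,14,14,16,17,22,32,32]

Per-enzyme occurrences:
  VbrIX GGGAGCTG/7: at [46, 54, 114, 140, 185] ⇒ [53, 61, 121, 147, 192]
  EstIX TATCGGCT/1: at [35, 63, 122, 130, 159, 200, 208] ⇒ [36, 64, 123, 131, 160, 201, 209]
  HnxV CCTTTC/2: at [2, 90, 97] ⇒ [4, 92, 99]
  RvuVI TCATGC/0: at [78, 152] ⇒ [78, 152]

All cut coordinates (distinct, sorted): [4, 36, 53, 61, 64, 78, 92, 99, 121, 123, 131, 147, 152, 160, 192, 201, 209]

Fragments:
  [0,4): 4 bp
  [4,36): 32 bp
  [36,53): 17 bp
  [53,61): 8 bp
  [61,64): 3 bp
  [64,78): 14 bp
  [78,92): 14 bp
  [92,99): 7 bp
  [99,121): 22 bp
  [121,123): 2 bp
  [123,131): 8 bp
  [131,147): 16 bp
  [147,152): 5 bp
  [152,160): 8 bp
  [160,192): 32 bp
  [192,201): 9 bp
  [201,209): 8 bp
  [209,219): 10 bp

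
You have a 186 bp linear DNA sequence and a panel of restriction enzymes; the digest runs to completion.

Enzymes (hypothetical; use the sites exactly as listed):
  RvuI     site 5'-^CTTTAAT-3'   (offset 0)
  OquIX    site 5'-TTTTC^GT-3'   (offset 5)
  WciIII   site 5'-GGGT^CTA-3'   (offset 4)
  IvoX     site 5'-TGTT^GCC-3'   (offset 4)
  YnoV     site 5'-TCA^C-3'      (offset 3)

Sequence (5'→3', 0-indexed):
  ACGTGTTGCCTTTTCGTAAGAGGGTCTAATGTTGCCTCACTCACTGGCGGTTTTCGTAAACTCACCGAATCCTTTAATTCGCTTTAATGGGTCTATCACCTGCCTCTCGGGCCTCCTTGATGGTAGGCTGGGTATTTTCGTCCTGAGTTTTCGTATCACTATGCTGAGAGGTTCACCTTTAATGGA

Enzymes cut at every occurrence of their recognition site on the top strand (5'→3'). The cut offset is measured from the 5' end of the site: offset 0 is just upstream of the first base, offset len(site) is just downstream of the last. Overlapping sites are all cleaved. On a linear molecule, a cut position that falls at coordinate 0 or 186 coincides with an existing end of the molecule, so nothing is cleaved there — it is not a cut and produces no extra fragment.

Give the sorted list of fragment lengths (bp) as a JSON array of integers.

[1,4,6,6,6,7,7,8,8,9,10,10,10,11,12,13,17,41]

Scan for sites:
  RvuI CTTTAAT/0: at [71, 81, 176] ⇒ [71, 81, 176]
  OquIX TTTTCGT/5: at [10, 50, 134, 147] ⇒ [15, 55, 139, 152]
  WciIII GGGTCTA/4: at [21, 88] ⇒ [25, 92]
  IvoX TGTTGCC/4: at [3, 29] ⇒ [7, 33]
  YnoV TCAC/3: at [36, 40, 61, 95, 155, 172] ⇒ [39, 43, 64, 98, 158, 175]

All cut coordinates (distinct, sorted): [7, 15, 25, 33, 39, 43, 55, 64, 71, 81, 92, 98, 139, 152, 158, 175, 176]

Fragments:
  [0,7): 7 bp
  [7,15): 8 bp
  [15,25): 10 bp
  [25,33): 8 bp
  [33,39): 6 bp
  [39,43): 4 bp
  [43,55): 12 bp
  [55,64): 9 bp
  [64,71): 7 bp
  [71,81): 10 bp
  [81,92): 11 bp
  [92,98): 6 bp
  [98,139): 41 bp
  [139,152): 13 bp
  [152,158): 6 bp
  [158,175): 17 bp
  [175,176): 1 bp
  [176,186): 10 bp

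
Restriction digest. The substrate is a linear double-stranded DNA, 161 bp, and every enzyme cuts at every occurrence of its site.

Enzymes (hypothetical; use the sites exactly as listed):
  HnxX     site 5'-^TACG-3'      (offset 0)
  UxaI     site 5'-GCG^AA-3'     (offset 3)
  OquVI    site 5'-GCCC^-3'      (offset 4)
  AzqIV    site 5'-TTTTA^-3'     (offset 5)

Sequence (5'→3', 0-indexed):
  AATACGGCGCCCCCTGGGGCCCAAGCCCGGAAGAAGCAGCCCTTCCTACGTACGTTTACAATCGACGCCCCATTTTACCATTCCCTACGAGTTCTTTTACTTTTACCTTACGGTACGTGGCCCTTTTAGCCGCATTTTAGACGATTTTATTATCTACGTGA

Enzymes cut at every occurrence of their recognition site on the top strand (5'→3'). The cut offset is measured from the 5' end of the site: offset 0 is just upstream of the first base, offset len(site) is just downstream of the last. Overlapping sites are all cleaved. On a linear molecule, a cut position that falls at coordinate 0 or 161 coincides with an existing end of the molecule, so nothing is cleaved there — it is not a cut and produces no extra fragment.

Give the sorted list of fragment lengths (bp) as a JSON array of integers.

Site scan:
  HnxX (TACG, off=0): starts [2, 46, 50, 85, 108, 113, 154] → cuts [2, 46, 50, 85, 108, 113, 154]
  UxaI (GCGAA, off=3): no sites
  OquVI (GCCC, off=4): starts [8, 18, 24, 38, 66, 119] → cuts [12, 22, 28, 42, 70, 123]
  AzqIV (TTTTA, off=5): starts [72, 94, 100, 123, 134, 144] → cuts [77, 99, 105, 128, 139, 149]

Pooled cuts: [2, 12, 22, 28, 42, 46, 50, 70, 77, 85, 99, 105, 108, 113, 123, 128, 139, 149, 154]

Fragments:
  [0,2): 2 bp
  [2,12): 10 bp
  [12,22): 10 bp
  [22,28): 6 bp
  [28,42): 14 bp
  [42,46): 4 bp
  [46,50): 4 bp
  [50,70): 20 bp
  [70,77): 7 bp
  [77,85): 8 bp
  [85,99): 14 bp
  [99,105): 6 bp
  [105,108): 3 bp
  [108,113): 5 bp
  [113,123): 10 bp
  [123,128): 5 bp
  [128,139): 11 bp
  [139,149): 10 bp
  [149,154): 5 bp
  [154,161): 7 bp

[2,3,4,4,5,5,5,6,6,7,7,8,10,10,10,10,11,14,14,20]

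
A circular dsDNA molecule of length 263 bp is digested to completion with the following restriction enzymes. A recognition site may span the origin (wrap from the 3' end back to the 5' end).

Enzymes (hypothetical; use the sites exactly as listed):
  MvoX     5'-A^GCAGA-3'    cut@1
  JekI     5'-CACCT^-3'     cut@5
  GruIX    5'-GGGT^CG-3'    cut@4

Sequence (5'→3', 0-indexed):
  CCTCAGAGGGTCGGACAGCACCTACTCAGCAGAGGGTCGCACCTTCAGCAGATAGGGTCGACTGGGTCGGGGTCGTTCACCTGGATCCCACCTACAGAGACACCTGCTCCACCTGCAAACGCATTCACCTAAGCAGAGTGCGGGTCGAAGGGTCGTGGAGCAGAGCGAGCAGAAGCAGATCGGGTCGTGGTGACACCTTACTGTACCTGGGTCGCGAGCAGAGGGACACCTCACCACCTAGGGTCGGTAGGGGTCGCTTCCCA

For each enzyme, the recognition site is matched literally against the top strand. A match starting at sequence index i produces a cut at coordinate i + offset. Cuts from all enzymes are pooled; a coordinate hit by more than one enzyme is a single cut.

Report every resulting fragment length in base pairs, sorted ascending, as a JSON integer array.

Site scan:
  MvoX (AGCAGA, off=1): starts [27, 46, 131, 158, 167, 173, 216] → cuts [28, 47, 132, 159, 168, 174, 217]
  JekI (CACCT, off=5): starts [18, 39, 77, 88, 100, 109, 125, 193, 226, 234, 261] → cuts [3, 23, 44, 82, 93, 105, 114, 130, 198, 231, 239]
  GruIX (GGGTCG, off=4): starts [7, 33, 54, 63, 69, 141, 149, 181, 208, 240, 250] → cuts [11, 37, 58, 67, 73, 145, 153, 185, 212, 244, 254]

All cut coordinates (distinct, sorted): [3, 11, 23, 28, 37, 44, 47, 58, 67, 73, 82, 93, 105, 114, 130, 132, 145, 153, 159, 168, 174, 185, 198, 212, 217, 231, 239, 244, 254]

Fragment lengths:
  3→11: 8 bp
  11→23: 12 bp
  23→28: 5 bp
  28→37: 9 bp
  37→44: 7 bp
  44→47: 3 bp
  47→58: 11 bp
  58→67: 9 bp
  67→73: 6 bp
  73→82: 9 bp
  82→93: 11 bp
  93→105: 12 bp
  105→114: 9 bp
  114→130: 16 bp
  130→132: 2 bp
  132→145: 13 bp
  145→153: 8 bp
  153→159: 6 bp
  159→168: 9 bp
  168→174: 6 bp
  174→185: 11 bp
  185→198: 13 bp
  198→212: 14 bp
  212→217: 5 bp
  217→231: 14 bp
  231→239: 8 bp
  239→244: 5 bp
  244→254: 10 bp
  254→3 (wrap): 263-254+3 = 12 bp

[2,3,5,5,5,6,6,6,7,8,8,8,9,9,9,9,9,10,11,11,11,12,12,12,13,13,14,14,16]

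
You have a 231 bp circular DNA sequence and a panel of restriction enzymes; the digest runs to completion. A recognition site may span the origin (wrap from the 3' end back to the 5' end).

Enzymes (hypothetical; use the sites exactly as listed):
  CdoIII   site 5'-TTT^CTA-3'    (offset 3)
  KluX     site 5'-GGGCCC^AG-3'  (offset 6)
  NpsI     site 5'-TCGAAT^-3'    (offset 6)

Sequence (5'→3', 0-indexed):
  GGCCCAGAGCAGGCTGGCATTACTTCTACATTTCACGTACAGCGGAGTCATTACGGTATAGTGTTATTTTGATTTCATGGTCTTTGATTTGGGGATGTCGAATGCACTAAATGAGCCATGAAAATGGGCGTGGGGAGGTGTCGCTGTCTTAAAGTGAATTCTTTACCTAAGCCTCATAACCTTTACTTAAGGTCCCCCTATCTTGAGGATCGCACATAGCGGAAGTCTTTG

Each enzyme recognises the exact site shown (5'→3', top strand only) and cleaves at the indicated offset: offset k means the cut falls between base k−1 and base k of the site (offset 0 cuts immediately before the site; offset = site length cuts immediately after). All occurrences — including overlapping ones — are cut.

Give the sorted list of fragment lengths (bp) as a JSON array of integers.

Site scan:
  CdoIII (TTTCTA, off=3): no sites
  KluX GGGCCCAG/6: at [230] ⇒ [5]
  NpsI TCGAAT/6: at [97] ⇒ [103]

Pooled cuts: [5, 103]

Fragment lengths:
  5→103: 98 bp
  103→5 (wrap): 231-103+5 = 133 bp

[98,133]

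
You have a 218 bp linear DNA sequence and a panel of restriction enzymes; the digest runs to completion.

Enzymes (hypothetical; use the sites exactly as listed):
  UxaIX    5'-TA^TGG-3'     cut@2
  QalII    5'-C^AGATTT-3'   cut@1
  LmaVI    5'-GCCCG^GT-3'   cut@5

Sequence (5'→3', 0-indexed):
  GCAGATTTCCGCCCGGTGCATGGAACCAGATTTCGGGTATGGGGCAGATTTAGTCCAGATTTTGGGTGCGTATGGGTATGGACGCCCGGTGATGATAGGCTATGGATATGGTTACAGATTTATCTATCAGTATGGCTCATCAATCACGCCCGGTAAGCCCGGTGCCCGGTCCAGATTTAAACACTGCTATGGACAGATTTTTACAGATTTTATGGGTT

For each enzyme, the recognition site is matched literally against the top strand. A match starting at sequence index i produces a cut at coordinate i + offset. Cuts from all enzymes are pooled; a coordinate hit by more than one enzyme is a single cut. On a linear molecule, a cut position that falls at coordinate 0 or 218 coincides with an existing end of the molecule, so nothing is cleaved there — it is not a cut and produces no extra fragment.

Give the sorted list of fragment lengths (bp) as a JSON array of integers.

[2,4,5,6,6,6,6,7,7,8,9,10,10,11,12,12,13,14,16,17,17,20]

Site scan:
  UxaIX TATGG/2: at [37, 70, 76, 100, 106, 130, 187, 210] ⇒ [39, 72, 78, 102, 108, 132, 189, 212]
  QalII CAGATTT/1: at [1, 26, 44, 55, 114, 171, 193, 203] ⇒ [2, 27, 45, 56, 115, 172, 194, 204]
  LmaVI GCCCGGT/5: at [10, 83, 147, 156, 163] ⇒ [15, 88, 152, 161, 168]

All cut coordinates (distinct, sorted): [2, 15, 27, 39, 45, 56, 72, 78, 88, 102, 108, 115, 132, 152, 161, 168, 172, 189, 194, 204, 212]

Fragment lengths:
  [0,2): 2 bp
  [2,15): 13 bp
  [15,27): 12 bp
  [27,39): 12 bp
  [39,45): 6 bp
  [45,56): 11 bp
  [56,72): 16 bp
  [72,78): 6 bp
  [78,88): 10 bp
  [88,102): 14 bp
  [102,108): 6 bp
  [108,115): 7 bp
  [115,132): 17 bp
  [132,152): 20 bp
  [152,161): 9 bp
  [161,168): 7 bp
  [168,172): 4 bp
  [172,189): 17 bp
  [189,194): 5 bp
  [194,204): 10 bp
  [204,212): 8 bp
  [212,218): 6 bp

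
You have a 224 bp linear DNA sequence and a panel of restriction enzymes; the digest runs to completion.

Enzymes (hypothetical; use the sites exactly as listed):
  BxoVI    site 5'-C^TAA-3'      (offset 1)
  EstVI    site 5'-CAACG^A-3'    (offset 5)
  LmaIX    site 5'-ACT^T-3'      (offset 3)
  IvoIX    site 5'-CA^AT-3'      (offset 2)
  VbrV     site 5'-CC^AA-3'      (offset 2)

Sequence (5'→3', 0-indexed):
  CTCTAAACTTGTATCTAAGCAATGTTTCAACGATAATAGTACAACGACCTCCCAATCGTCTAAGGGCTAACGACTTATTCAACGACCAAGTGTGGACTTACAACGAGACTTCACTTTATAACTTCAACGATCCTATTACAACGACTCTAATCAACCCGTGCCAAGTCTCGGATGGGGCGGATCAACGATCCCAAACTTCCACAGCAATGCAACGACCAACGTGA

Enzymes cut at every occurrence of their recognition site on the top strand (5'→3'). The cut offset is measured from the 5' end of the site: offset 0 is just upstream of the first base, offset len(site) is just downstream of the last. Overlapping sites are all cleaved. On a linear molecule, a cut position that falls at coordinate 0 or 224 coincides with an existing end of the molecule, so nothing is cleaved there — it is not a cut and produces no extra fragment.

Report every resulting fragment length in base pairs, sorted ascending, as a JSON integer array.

[1,3,3,3,4,5,5,5,5,6,6,6,6,6,7,7,7,7,8,8,8,9,9,11,11,14,14,15,25]

Scan for sites:
  BxoVI (CTAA, off=1): starts [2, 14, 59, 66, 146] → cuts [3, 15, 60, 67, 147]
  EstVI (CAACGA, off=5): starts [27, 41, 79, 100, 124, 138, 182, 209] → cuts [32, 46, 84, 105, 129, 143, 187, 214]
  LmaIX (ACTT, off=3): starts [6, 72, 95, 107, 112, 120, 194] → cuts [9, 75, 98, 110, 115, 123, 197]
  IvoIX (CAAT, off=2): starts [19, 52, 204] → cuts [21, 54, 206]
  VbrV (CCAA, off=2): starts [51, 85, 160, 190, 215] → cuts [53, 87, 162, 192, 217]

All cut coordinates (distinct, sorted): [3, 9, 15, 21, 32, 46, 53, 54, 60, 67, 75, 84, 87, 98, 105, 110, 115, 123, 129, 143, 147, 162, 187, 192, 197, 206, 214, 217]

Fragments:
  [0,3): 3 bp
  [3,9): 6 bp
  [9,15): 6 bp
  [15,21): 6 bp
  [21,32): 11 bp
  [32,46): 14 bp
  [46,53): 7 bp
  [53,54): 1 bp
  [54,60): 6 bp
  [60,67): 7 bp
  [67,75): 8 bp
  [75,84): 9 bp
  [84,87): 3 bp
  [87,98): 11 bp
  [98,105): 7 bp
  [105,110): 5 bp
  [110,115): 5 bp
  [115,123): 8 bp
  [123,129): 6 bp
  [129,143): 14 bp
  [143,147): 4 bp
  [147,162): 15 bp
  [162,187): 25 bp
  [187,192): 5 bp
  [192,197): 5 bp
  [197,206): 9 bp
  [206,214): 8 bp
  [214,217): 3 bp
  [217,224): 7 bp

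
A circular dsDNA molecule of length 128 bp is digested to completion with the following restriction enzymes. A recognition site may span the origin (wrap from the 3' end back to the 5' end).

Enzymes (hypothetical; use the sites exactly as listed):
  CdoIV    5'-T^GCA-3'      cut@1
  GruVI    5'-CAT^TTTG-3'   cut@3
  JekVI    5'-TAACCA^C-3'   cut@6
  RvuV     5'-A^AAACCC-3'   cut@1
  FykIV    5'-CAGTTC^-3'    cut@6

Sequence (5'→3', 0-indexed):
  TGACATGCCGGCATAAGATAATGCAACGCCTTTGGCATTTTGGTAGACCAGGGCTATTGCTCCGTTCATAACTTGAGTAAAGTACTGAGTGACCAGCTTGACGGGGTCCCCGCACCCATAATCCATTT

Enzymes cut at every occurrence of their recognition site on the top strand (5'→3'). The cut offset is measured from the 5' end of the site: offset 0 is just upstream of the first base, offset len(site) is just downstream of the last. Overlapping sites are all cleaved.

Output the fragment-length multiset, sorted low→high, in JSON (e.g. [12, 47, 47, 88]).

Per-enzyme occurrences:
  CdoIV TGCA/1: at [21] ⇒ [22]
  GruVI CATTTTG/3: at [35, 123] ⇒ [38, 126]
  JekVI (TAACCAC, off=6): no sites
  RvuV (AAAACCC, off=1): no sites
  FykIV (CAGTTC, off=6): no sites

Pooled cuts: [22, 38, 126]

Fragment lengths:
  22→38: 16 bp
  38→126: 88 bp
  126→22 (wrap): 128-126+22 = 24 bp

[16,24,88]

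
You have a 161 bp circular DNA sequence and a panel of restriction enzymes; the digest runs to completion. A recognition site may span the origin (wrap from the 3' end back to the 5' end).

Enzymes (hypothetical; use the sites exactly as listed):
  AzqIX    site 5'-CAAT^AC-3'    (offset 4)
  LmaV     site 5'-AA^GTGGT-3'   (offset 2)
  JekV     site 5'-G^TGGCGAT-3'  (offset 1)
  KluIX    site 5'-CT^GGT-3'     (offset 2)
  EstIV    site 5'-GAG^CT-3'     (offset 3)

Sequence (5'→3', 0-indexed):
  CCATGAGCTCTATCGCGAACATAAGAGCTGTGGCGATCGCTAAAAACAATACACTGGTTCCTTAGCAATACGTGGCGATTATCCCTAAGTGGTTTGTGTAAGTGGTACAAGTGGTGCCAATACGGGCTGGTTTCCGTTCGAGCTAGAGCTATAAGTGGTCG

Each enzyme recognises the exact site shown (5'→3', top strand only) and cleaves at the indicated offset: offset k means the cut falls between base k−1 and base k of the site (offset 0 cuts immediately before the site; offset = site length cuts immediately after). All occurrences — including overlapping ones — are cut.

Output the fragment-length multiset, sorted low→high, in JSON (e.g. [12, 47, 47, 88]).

[3,3,5,6,6,7,9,11,13,14,14,14,16,20,20]

Scan for sites:
  AzqIX (CAATAC, off=4): starts [46, 65, 117] → cuts [50, 69, 121]
  LmaV (AAGTGGT, off=2): starts [86, 99, 108, 152] → cuts [88, 101, 110, 154]
  JekV (GTGGCGAT, off=1): starts [29, 71] → cuts [30, 72]
  KluIX (CTGGT, off=2): starts [53, 126] → cuts [55, 128]
  EstIV (GAGCT, off=3): starts [4, 24, 139, 145] → cuts [7, 27, 142, 148]

All cut coordinates (distinct, sorted): [7, 27, 30, 50, 55, 69, 72, 88, 101, 110, 121, 128, 142, 148, 154]

Fragments:
  7→27: 20 bp
  27→30: 3 bp
  30→50: 20 bp
  50→55: 5 bp
  55→69: 14 bp
  69→72: 3 bp
  72→88: 16 bp
  88→101: 13 bp
  101→110: 9 bp
  110→121: 11 bp
  121→128: 7 bp
  128→142: 14 bp
  142→148: 6 bp
  148→154: 6 bp
  154→7 (wrap): 161-154+7 = 14 bp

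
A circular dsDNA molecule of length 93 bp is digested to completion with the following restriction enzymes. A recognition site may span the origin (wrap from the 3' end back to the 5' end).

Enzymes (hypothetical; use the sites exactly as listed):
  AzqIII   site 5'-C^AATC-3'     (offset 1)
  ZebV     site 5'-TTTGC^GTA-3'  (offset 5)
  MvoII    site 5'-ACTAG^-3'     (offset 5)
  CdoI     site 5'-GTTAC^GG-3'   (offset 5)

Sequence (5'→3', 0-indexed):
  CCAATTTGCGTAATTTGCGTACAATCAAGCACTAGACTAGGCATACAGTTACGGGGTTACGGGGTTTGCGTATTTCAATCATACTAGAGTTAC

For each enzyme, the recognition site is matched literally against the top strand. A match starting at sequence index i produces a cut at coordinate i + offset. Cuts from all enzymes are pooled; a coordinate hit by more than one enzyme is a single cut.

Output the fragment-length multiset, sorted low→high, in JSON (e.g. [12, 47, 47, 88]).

Site scan:
  AzqIII (CAATC, off=1): starts [21, 75] → cuts [22, 76]
  ZebV (TTTGCGTA, off=5): starts [4, 13, 64] → cuts [9, 18, 69]
  MvoII (ACTAG, off=5): starts [30, 35, 82] → cuts [35, 40, 87]
  CdoI (GTTACGG, off=5): starts [47, 55] → cuts [52, 60]

Pooled cuts: [9, 18, 22, 35, 40, 52, 60, 69, 76, 87]

Fragment lengths:
  9→18: 9 bp
  18→22: 4 bp
  22→35: 13 bp
  35→40: 5 bp
  40→52: 12 bp
  52→60: 8 bp
  60→69: 9 bp
  69→76: 7 bp
  76→87: 11 bp
  87→9 (wrap): 93-87+9 = 15 bp

[4,5,7,8,9,9,11,12,13,15]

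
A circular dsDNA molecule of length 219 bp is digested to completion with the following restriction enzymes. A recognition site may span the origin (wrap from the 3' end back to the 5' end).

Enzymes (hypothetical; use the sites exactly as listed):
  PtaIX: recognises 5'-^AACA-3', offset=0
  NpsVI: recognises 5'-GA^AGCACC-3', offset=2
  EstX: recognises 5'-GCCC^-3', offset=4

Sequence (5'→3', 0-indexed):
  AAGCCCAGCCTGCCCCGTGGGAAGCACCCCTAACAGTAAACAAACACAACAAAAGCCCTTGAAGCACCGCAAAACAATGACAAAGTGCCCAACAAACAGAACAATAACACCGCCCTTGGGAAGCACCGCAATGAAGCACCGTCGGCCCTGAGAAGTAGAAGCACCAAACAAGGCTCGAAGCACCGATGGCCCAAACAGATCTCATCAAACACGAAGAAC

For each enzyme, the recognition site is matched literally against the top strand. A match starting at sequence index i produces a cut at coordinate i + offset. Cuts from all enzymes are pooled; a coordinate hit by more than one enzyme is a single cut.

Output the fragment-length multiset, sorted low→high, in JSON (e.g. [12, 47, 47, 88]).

Site scan:
  PtaIX (AACA, off=0): starts [31, 38, 42, 47, 72, 90, 94, 99, 105, 166, 193, 207, 216] → cuts [31, 38, 42, 47, 72, 90, 94, 99, 105, 166, 193, 207, 216]
  NpsVI (GAAGCACC, off=2): starts [20, 60, 119, 132, 157, 176] → cuts [22, 62, 121, 134, 159, 178]
  EstX (GCCC, off=4): starts [2, 11, 54, 86, 111, 144, 188] → cuts [6, 15, 58, 90, 115, 148, 192]

All cut coordinates (distinct, sorted): [6, 15, 22, 31, 38, 42, 47, 58, 62, 72, 90, 94, 99, 105, 115, 121, 134, 148, 159, 166, 178, 192, 193, 207, 216]

Fragments:
  6→15: 9 bp
  15→22: 7 bp
  22→31: 9 bp
  31→38: 7 bp
  38→42: 4 bp
  42→47: 5 bp
  47→58: 11 bp
  58→62: 4 bp
  62→72: 10 bp
  72→90: 18 bp
  90→94: 4 bp
  94→99: 5 bp
  99→105: 6 bp
  105→115: 10 bp
  115→121: 6 bp
  121→134: 13 bp
  134→148: 14 bp
  148→159: 11 bp
  159→166: 7 bp
  166→178: 12 bp
  178→192: 14 bp
  192→193: 1 bp
  193→207: 14 bp
  207→216: 9 bp
  216→6 (wrap): 219-216+6 = 9 bp

[1,4,4,4,5,5,6,6,7,7,7,9,9,9,9,10,10,11,11,12,13,14,14,14,18]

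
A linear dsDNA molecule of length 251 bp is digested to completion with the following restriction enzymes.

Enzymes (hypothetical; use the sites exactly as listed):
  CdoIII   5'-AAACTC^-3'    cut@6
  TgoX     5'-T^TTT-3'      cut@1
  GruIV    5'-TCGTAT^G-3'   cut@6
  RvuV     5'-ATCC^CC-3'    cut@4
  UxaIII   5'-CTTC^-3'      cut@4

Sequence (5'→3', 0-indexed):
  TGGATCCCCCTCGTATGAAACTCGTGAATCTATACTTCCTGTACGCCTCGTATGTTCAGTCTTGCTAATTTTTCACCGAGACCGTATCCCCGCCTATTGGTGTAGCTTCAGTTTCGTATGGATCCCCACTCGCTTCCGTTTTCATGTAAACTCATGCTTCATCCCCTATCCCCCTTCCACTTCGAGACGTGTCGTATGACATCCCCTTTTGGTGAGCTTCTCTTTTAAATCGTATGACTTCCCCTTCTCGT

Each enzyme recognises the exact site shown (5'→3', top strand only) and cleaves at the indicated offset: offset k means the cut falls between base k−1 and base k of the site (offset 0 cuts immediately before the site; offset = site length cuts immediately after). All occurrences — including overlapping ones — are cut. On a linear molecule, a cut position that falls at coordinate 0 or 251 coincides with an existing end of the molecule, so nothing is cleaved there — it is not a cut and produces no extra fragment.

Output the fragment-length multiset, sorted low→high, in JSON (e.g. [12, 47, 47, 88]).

Scan for sites:
  CdoIII AAACTC/6: at [17, 147] ⇒ [23, 153]
  TgoX TTTT/1: at [68, 69, 138, 206, 222] ⇒ [69, 70, 139, 207, 223]
  GruIV TCGTATG/6: at [10, 47, 113, 191, 229] ⇒ [16, 53, 119, 197, 235]
  RvuV ATCCCC/4: at [3, 85, 121, 160, 167, 200] ⇒ [7, 89, 125, 164, 171, 204]
  UxaIII CTTC/4: at [34, 105, 132, 156, 173, 179, 216, 237, 243] ⇒ [38, 109, 136, 160, 177, 183, 220, 241, 247]

All cut coordinates (distinct, sorted): [7, 16, 23, 38, 53, 69, 70, 89, 109, 119, 125, 136, 139, 153, 160, 164, 171, 177, 183, 197, 204, 207, 220, 223, 235, 241, 247]

Fragment lengths:
  [0,7): 7 bp
  [7,16): 9 bp
  [16,23): 7 bp
  [23,38): 15 bp
  [38,53): 15 bp
  [53,69): 16 bp
  [69,70): 1 bp
  [70,89): 19 bp
  [89,109): 20 bp
  [109,119): 10 bp
  [119,125): 6 bp
  [125,136): 11 bp
  [136,139): 3 bp
  [139,153): 14 bp
  [153,160): 7 bp
  [160,164): 4 bp
  [164,171): 7 bp
  [171,177): 6 bp
  [177,183): 6 bp
  [183,197): 14 bp
  [197,204): 7 bp
  [204,207): 3 bp
  [207,220): 13 bp
  [220,223): 3 bp
  [223,235): 12 bp
  [235,241): 6 bp
  [241,247): 6 bp
  [247,251): 4 bp

[1,3,3,3,4,4,6,6,6,6,6,7,7,7,7,7,9,10,11,12,13,14,14,15,15,16,19,20]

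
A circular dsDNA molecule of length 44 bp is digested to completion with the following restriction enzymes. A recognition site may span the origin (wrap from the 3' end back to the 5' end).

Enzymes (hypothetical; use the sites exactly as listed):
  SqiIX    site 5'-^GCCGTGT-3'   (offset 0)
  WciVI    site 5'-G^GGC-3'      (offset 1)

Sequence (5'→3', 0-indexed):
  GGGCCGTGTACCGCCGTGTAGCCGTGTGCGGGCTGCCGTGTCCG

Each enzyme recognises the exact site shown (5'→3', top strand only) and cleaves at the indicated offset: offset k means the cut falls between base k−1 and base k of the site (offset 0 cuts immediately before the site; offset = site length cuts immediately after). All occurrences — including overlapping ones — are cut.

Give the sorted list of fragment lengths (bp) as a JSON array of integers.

[1,4,8,10,10,11]

Scan for sites:
  SqiIX GCCGTGT/0: at [2, 12, 20, 34] ⇒ [2, 12, 20, 34]
  WciVI GGGC/1: at [0, 29] ⇒ [1, 30]

Pooled cuts: [1, 2, 12, 20, 30, 34]

Fragments:
  1→2: 1 bp
  2→12: 10 bp
  12→20: 8 bp
  20→30: 10 bp
  30→34: 4 bp
  34→1 (wrap): 44-34+1 = 11 bp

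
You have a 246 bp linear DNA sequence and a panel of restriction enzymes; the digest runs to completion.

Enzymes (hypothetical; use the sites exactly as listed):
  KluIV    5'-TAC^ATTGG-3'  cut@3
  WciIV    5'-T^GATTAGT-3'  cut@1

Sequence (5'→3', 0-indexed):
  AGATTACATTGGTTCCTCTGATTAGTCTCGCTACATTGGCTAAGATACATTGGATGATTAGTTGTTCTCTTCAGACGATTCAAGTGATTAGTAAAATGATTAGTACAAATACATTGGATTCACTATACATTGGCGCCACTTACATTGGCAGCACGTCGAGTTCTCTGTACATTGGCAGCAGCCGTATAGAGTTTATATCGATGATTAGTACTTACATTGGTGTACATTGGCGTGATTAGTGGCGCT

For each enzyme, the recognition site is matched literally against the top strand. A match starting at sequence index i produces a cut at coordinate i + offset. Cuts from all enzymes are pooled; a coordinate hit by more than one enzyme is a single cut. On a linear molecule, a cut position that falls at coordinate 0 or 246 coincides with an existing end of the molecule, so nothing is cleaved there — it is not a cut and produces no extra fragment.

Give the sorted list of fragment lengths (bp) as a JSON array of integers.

[7,7,8,10,12,12,13,13,14,15,15,15,16,27,30,32]

Per-enzyme occurrences:
  KluIV TACATTGG/3: at [4, 31, 45, 109, 125, 140, 167, 212, 222] ⇒ [7, 34, 48, 112, 128, 143, 170, 215, 225]
  WciIV TGATTAGT/1: at [18, 54, 84, 96, 201, 232] ⇒ [19, 55, 85, 97, 202, 233]

All cut coordinates (distinct, sorted): [7, 19, 34, 48, 55, 85, 97, 112, 128, 143, 170, 202, 215, 225, 233]

Fragment lengths:
  [0,7): 7 bp
  [7,19): 12 bp
  [19,34): 15 bp
  [34,48): 14 bp
  [48,55): 7 bp
  [55,85): 30 bp
  [85,97): 12 bp
  [97,112): 15 bp
  [112,128): 16 bp
  [128,143): 15 bp
  [143,170): 27 bp
  [170,202): 32 bp
  [202,215): 13 bp
  [215,225): 10 bp
  [225,233): 8 bp
  [233,246): 13 bp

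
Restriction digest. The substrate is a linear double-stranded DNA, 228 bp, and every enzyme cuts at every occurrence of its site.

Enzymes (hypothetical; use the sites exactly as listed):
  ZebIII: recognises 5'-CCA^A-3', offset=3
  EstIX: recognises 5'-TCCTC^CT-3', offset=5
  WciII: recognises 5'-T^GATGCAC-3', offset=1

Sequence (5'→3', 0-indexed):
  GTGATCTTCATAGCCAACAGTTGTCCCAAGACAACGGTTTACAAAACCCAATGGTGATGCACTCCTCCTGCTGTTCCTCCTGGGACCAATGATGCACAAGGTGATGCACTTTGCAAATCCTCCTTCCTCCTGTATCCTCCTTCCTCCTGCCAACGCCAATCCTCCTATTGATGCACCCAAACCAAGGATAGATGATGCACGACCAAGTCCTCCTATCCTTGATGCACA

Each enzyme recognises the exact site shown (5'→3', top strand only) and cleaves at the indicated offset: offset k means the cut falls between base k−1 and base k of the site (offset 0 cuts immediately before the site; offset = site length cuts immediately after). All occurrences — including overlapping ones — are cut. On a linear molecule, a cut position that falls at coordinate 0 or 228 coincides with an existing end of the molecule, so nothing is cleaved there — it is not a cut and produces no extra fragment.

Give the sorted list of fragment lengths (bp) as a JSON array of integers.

[2,5,5,5,6,6,6,7,7,7,8,8,9,9,10,10,12,12,12,12,12,16,20,22]

Per-enzyme occurrences:
  ZebIII CCAA/3: at [13, 25, 47, 85, 149, 155, 176, 181, 202] ⇒ [16, 28, 50, 88, 152, 158, 179, 184, 205]
  EstIX TCCTCCT/5: at [62, 74, 117, 124, 134, 141, 159, 207] ⇒ [67, 79, 122, 129, 139, 146, 164, 212]
  WciII TGATGCAC/1: at [54, 89, 101, 168, 192, 219] ⇒ [55, 90, 102, 169, 193, 220]

Pooled cuts: [16, 28, 50, 55, 67, 79, 88, 90, 102, 122, 129, 139, 146, 152, 158, 164, 169, 179, 184, 193, 205, 212, 220]

Fragment lengths:
  [0,16): 16 bp
  [16,28): 12 bp
  [28,50): 22 bp
  [50,55): 5 bp
  [55,67): 12 bp
  [67,79): 12 bp
  [79,88): 9 bp
  [88,90): 2 bp
  [90,102): 12 bp
  [102,122): 20 bp
  [122,129): 7 bp
  [129,139): 10 bp
  [139,146): 7 bp
  [146,152): 6 bp
  [152,158): 6 bp
  [158,164): 6 bp
  [164,169): 5 bp
  [169,179): 10 bp
  [179,184): 5 bp
  [184,193): 9 bp
  [193,205): 12 bp
  [205,212): 7 bp
  [212,220): 8 bp
  [220,228): 8 bp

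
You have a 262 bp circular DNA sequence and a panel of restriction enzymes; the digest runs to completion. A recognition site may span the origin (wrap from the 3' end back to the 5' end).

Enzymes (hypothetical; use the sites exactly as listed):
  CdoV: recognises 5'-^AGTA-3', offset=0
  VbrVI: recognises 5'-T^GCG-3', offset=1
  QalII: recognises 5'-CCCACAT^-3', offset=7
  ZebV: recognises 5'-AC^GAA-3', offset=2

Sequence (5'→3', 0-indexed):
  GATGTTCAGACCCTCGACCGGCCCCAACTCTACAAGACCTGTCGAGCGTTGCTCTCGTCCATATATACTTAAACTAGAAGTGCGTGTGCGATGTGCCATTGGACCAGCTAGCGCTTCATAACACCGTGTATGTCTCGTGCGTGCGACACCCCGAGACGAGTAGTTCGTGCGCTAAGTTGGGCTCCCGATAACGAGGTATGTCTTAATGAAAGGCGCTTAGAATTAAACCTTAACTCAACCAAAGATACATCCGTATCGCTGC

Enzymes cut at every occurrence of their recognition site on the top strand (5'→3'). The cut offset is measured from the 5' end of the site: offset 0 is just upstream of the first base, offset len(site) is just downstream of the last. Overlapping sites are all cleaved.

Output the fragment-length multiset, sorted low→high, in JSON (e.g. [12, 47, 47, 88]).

Scan for sites:
  CdoV (AGTA, off=0): starts [158] → cuts [158]
  VbrVI (TGCG, off=1): starts [80, 86, 137, 141, 167, 259] → cuts [81, 87, 138, 142, 168, 260]
  QalII (CCCACAT, off=7): no sites
  ZebV (ACGAA, off=2): no sites

All cut coordinates (distinct, sorted): [81, 87, 138, 142, 158, 168, 260]

Fragment lengths:
  81→87: 6 bp
  87→138: 51 bp
  138→142: 4 bp
  142→158: 16 bp
  158→168: 10 bp
  168→260: 92 bp
  260→81 (wrap): 262-260+81 = 83 bp

[4,6,10,16,51,83,92]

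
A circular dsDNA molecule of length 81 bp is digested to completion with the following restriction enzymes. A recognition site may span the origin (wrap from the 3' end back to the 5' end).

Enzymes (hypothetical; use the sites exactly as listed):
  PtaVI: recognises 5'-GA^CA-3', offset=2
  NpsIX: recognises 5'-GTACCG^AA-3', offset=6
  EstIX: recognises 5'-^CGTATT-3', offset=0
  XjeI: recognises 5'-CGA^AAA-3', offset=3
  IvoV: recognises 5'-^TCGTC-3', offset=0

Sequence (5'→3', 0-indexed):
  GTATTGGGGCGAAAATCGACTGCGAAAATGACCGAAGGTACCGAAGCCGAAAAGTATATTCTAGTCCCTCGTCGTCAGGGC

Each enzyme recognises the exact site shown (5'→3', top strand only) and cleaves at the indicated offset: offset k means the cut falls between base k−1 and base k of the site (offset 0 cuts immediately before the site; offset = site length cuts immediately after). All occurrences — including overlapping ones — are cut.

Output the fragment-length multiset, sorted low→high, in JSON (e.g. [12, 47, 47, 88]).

Site scan:
  PtaVI (GACA, off=2): no sites
  NpsIX GTACCGAA/6: at [37] ⇒ [43]
  EstIX CGTATT/0: at [80] ⇒ [80]
  XjeI CGAAAA/3: at [9, 22, 47] ⇒ [12, 25, 50]
  IvoV TCGTC/0: at [68, 71] ⇒ [68, 71]

All cut coordinates (distinct, sorted): [12, 25, 43, 50, 68, 71, 80]

Fragment lengths:
  12→25: 13 bp
  25→43: 18 bp
  43→50: 7 bp
  50→68: 18 bp
  68→71: 3 bp
  71→80: 9 bp
  80→12 (wrap): 81-80+12 = 13 bp

[3,7,9,13,13,18,18]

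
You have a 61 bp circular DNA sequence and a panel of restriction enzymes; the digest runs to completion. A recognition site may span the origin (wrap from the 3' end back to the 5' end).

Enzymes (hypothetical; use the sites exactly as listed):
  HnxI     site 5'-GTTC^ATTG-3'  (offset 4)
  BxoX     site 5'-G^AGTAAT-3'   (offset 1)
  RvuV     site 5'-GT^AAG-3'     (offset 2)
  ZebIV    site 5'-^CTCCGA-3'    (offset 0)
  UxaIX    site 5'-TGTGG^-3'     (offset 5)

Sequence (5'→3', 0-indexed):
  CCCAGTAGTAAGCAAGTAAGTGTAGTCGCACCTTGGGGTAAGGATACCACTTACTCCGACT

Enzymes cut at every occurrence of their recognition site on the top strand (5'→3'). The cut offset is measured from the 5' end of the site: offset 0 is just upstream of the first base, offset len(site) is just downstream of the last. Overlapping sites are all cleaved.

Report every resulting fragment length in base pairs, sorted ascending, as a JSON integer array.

[8,14,17,22]

Scan for sites:
  HnxI (GTTCATTG, off=4): no sites
  BxoX (GAGTAAT, off=1): no sites
  RvuV GTAAG/2: at [7, 15, 37] ⇒ [9, 17, 39]
  ZebIV CTCCGA/0: at [53] ⇒ [53]
  UxaIX (TGTGG, off=5): no sites

Pooled cuts: [9, 17, 39, 53]

Fragment lengths:
  9→17: 8 bp
  17→39: 22 bp
  39→53: 14 bp
  53→9 (wrap): 61-53+9 = 17 bp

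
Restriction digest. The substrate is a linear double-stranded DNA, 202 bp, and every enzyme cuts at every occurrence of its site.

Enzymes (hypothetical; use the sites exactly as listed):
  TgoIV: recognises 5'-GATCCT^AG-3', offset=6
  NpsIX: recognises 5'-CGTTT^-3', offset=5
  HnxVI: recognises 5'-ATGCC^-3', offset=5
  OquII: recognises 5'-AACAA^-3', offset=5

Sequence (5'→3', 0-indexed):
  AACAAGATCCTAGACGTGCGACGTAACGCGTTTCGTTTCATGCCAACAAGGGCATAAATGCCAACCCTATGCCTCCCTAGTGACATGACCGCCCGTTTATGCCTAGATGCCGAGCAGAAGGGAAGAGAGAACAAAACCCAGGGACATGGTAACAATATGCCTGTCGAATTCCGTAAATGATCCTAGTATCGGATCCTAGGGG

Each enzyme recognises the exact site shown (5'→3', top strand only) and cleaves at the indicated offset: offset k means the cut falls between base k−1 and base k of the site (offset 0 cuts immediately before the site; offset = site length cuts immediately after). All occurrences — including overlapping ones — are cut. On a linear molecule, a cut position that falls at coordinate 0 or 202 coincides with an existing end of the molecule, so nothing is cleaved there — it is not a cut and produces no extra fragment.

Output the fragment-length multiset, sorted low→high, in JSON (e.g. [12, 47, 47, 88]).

Site scan:
  TgoIV (GATCCTAG, off=6): starts [5, 178, 191] → cuts [11, 184, 197]
  NpsIX (CGTTT, off=5): starts [28, 33, 93] → cuts [33, 38, 98]
  HnxVI (ATGCC, off=5): starts [39, 57, 68, 98, 106, 156] → cuts [44, 62, 73, 103, 111, 161]
  OquII (AACAA, off=5): starts [0, 44, 129, 150] → cuts [5, 49, 134, 155]

All cut coordinates (distinct, sorted): [5, 11, 33, 38, 44, 49, 62, 73, 98, 103, 111, 134, 155, 161, 184, 197]

Fragments:
  [0,5): 5 bp
  [5,11): 6 bp
  [11,33): 22 bp
  [33,38): 5 bp
  [38,44): 6 bp
  [44,49): 5 bp
  [49,62): 13 bp
  [62,73): 11 bp
  [73,98): 25 bp
  [98,103): 5 bp
  [103,111): 8 bp
  [111,134): 23 bp
  [134,155): 21 bp
  [155,161): 6 bp
  [161,184): 23 bp
  [184,197): 13 bp
  [197,202): 5 bp

[5,5,5,5,5,6,6,6,8,11,13,13,21,22,23,23,25]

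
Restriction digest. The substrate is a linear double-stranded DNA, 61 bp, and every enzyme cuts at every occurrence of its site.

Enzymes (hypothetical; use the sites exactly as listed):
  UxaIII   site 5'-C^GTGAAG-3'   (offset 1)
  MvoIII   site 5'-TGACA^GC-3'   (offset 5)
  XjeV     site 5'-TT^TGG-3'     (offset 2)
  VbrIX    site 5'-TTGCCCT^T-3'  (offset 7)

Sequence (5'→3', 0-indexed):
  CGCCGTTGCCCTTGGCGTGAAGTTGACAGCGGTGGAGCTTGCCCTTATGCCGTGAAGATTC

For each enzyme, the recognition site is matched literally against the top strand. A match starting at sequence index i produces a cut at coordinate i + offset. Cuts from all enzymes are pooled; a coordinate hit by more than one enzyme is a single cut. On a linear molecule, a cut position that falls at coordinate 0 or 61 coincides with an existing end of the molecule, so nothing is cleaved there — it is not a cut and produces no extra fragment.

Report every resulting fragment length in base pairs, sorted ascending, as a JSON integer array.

[4,6,10,12,12,17]

Scan for sites:
  UxaIII (CGTGAAG, off=1): starts [15, 50] → cuts [16, 51]
  MvoIII (TGACAGC, off=5): starts [23] → cuts [28]
  XjeV (TTTGG, off=2): no sites
  VbrIX (TTGCCCTT, off=7): starts [5, 38] → cuts [12, 45]

Pooled cuts: [12, 16, 28, 45, 51]

Fragments:
  [0,12): 12 bp
  [12,16): 4 bp
  [16,28): 12 bp
  [28,45): 17 bp
  [45,51): 6 bp
  [51,61): 10 bp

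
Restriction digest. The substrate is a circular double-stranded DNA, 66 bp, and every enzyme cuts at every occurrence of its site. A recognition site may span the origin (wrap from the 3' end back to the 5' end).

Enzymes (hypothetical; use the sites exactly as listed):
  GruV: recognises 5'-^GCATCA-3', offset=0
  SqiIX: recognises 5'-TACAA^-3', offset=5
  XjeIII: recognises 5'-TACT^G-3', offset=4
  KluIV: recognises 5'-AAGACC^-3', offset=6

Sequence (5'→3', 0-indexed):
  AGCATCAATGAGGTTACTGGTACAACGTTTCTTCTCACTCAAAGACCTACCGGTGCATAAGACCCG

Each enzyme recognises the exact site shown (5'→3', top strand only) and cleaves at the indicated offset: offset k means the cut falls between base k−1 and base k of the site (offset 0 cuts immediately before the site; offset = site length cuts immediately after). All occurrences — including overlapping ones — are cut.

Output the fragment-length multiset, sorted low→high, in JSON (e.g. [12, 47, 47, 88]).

[3,7,17,17,22]

Scan for sites:
  GruV GCATCA/0: at [1] ⇒ [1]
  SqiIX TACAA/5: at [20] ⇒ [25]
  XjeIII TACTG/4: at [14] ⇒ [18]
  KluIV AAGACC/6: at [41, 58] ⇒ [47, 64]

Pooled cuts: [1, 18, 25, 47, 64]

Fragments:
  1→18: 17 bp
  18→25: 7 bp
  25→47: 22 bp
  47→64: 17 bp
  64→1 (wrap): 66-64+1 = 3 bp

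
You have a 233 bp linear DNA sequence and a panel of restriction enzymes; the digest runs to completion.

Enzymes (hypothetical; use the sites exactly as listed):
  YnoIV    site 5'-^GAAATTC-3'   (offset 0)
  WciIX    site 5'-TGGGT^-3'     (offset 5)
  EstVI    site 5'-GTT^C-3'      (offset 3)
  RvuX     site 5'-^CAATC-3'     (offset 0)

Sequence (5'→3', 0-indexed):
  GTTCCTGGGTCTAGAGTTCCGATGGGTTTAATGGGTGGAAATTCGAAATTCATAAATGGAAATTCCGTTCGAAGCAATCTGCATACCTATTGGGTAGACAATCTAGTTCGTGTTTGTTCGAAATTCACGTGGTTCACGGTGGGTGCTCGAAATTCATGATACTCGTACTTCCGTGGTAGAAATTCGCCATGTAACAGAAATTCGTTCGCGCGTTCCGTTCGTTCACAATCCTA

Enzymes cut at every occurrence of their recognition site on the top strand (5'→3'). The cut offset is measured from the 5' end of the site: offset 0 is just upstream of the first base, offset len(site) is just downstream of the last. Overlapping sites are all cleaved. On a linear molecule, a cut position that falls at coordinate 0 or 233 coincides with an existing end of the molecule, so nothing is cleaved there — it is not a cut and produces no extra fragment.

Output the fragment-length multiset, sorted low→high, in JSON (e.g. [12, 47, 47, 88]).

Per-enzyme occurrences:
  YnoIV (GAAATTC, off=0): starts [37, 44, 58, 119, 148, 178, 196] → cuts [37, 44, 58, 119, 148, 178, 196]
  WciIX (TGGGT, off=5): starts [5, 22, 31, 90, 139] → cuts [10, 27, 36, 95, 144]
  EstVI (GTTC, off=3): starts [0, 15, 66, 105, 115, 131, 203, 211, 216, 220] → cuts [3, 18, 69, 108, 118, 134, 206, 214, 219, 223]
  RvuX (CAATC, off=0): starts [74, 98, 225] → cuts [74, 98, 225]

Pooled cuts: [3, 10, 18, 27, 36, 37, 44, 58, 69, 74, 95, 98, 108, 118, 119, 134, 144, 148, 178, 196, 206, 214, 219, 223, 225]

Fragment lengths:
  [0,3): 3 bp
  [3,10): 7 bp
  [10,18): 8 bp
  [18,27): 9 bp
  [27,36): 9 bp
  [36,37): 1 bp
  [37,44): 7 bp
  [44,58): 14 bp
  [58,69): 11 bp
  [69,74): 5 bp
  [74,95): 21 bp
  [95,98): 3 bp
  [98,108): 10 bp
  [108,118): 10 bp
  [118,119): 1 bp
  [119,134): 15 bp
  [134,144): 10 bp
  [144,148): 4 bp
  [148,178): 30 bp
  [178,196): 18 bp
  [196,206): 10 bp
  [206,214): 8 bp
  [214,219): 5 bp
  [219,223): 4 bp
  [223,225): 2 bp
  [225,233): 8 bp

[1,1,2,3,3,4,4,5,5,7,7,8,8,8,9,9,10,10,10,10,11,14,15,18,21,30]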